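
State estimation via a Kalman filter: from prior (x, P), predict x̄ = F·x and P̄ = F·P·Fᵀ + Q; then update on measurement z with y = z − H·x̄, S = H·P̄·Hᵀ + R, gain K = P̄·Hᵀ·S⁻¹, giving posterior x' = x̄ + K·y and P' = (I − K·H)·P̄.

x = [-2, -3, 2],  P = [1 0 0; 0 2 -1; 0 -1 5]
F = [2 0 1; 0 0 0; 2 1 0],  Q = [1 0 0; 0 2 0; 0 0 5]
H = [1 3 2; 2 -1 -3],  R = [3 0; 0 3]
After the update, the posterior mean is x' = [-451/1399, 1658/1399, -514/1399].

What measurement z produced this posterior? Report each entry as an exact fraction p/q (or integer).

x̄ = F·x = [-2, 0, -7]
P̄ = F·P·Fᵀ + Q = [10 0 3; 0 2 0; 3 0 11]
S = H·P̄·Hᵀ + R = [87 -49; -49 108]
K = P̄·Hᵀ·S⁻¹ = [2267/6995 1741/6995; 110/1399 24/1399; 1377/6995 -1124/6995]
x' − x̄ = [2347/1399, 1658/1399, 9279/1399] = K·y
y = (KᵀK)⁻¹·Kᵀ·(x' − x̄) = [19, -18]
z = y + H·x̄ = [19, -18] + [-16, 17] = [3, -1]

z = [3, -1]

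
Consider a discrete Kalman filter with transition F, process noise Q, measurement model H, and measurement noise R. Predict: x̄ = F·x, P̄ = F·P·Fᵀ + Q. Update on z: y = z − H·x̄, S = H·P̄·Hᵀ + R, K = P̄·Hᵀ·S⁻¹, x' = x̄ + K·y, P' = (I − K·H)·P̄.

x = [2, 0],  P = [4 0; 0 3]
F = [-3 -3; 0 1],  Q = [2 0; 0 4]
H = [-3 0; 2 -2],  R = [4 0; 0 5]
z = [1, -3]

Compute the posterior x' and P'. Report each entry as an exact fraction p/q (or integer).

x' = [-8895/17849, 12261/17849]
P' = [7284/17849 5804/17849; 5804/17849 22954/17849]

x̄ = F·x = [-6, 0]
P̄ = F·P·Fᵀ + Q = [65 -9; -9 7]
y = z − H·x̄ = [-17, 9]
S = H·P̄·Hᵀ + R = [589 -444; -444 365]
K = P̄·Hᵀ·S⁻¹ = [-5463/17849 592/17849; -4353/17849 -6860/17849]
x' = x̄ + K·y = [-8895/17849, 12261/17849]
P' = (I − K·H)·P̄ = [7284/17849 5804/17849; 5804/17849 22954/17849]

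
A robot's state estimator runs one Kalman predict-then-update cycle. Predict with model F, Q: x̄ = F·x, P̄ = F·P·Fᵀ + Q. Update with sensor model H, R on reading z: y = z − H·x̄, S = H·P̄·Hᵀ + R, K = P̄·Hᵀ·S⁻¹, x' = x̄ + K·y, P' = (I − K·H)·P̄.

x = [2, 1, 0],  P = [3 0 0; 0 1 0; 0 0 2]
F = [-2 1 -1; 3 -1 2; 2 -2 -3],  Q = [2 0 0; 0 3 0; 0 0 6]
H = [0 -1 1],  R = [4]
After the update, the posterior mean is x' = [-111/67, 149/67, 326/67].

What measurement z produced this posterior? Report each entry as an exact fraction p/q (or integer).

x̄ = F·x = [-3, 5, 2]
P̄ = F·P·Fᵀ + Q = [17 -23 -8; -23 39 8; -8 8 40]
S = H·P̄·Hᵀ + R = [67]
K = P̄·Hᵀ·S⁻¹ = [15/67; -31/67; 32/67]
x' − x̄ = [90/67, -186/67, 192/67] = K·y
y = (KᵀK)⁻¹·Kᵀ·(x' − x̄) = [6]
z = y + H·x̄ = [6] + [-3] = [3]

z = [3]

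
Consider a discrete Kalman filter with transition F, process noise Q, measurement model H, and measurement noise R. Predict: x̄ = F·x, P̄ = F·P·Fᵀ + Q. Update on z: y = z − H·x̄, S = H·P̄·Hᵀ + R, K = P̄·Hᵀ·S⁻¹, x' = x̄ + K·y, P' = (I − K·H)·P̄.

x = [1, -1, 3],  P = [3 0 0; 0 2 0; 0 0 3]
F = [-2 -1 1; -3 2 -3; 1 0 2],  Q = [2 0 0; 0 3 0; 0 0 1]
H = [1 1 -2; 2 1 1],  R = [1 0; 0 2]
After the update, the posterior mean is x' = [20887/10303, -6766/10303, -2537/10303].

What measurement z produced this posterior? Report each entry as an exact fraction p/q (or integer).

z = [2, 3]

x̄ = F·x = [2, -14, 7]
P̄ = F·P·Fᵀ + Q = [19 5 0; 5 65 -27; 0 -27 16]
S = H·P̄·Hᵀ + R = [267 113; 113 125]
K = P̄·Hᵀ·S⁻¹ = [-1859/20606 8769/20606; 5038/10303 -598/10303; -3066/10303 1865/10303]
x' − x̄ = [281/10303, 137476/10303, -74658/10303] = K·y
y = (KᵀK)⁻¹·Kᵀ·(x' − x̄) = [28, 6]
z = y + H·x̄ = [28, 6] + [-26, -3] = [2, 3]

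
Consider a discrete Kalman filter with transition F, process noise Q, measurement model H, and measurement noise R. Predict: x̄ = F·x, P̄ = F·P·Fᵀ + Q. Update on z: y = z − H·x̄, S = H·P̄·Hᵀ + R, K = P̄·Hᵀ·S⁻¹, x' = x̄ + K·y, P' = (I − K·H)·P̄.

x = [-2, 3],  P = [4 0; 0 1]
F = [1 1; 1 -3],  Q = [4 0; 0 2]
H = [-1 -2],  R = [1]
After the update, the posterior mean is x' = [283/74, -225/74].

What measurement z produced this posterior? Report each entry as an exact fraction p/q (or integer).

x̄ = F·x = [1, -11]
P̄ = F·P·Fᵀ + Q = [9 1; 1 15]
S = H·P̄·Hᵀ + R = [74]
K = P̄·Hᵀ·S⁻¹ = [-11/74; -31/74]
x' − x̄ = [209/74, 589/74] = K·y
y = (KᵀK)⁻¹·Kᵀ·(x' − x̄) = [-19]
z = y + H·x̄ = [-19] + [21] = [2]

z = [2]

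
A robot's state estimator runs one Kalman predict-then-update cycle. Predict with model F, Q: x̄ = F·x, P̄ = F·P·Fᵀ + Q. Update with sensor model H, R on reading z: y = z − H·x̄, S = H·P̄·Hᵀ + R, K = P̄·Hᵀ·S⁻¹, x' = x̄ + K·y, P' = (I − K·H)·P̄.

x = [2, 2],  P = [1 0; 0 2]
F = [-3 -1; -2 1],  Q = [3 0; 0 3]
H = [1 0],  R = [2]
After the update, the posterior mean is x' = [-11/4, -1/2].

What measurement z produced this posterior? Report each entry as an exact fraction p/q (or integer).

z = [-2]

x̄ = F·x = [-8, -2]
P̄ = F·P·Fᵀ + Q = [14 4; 4 9]
S = H·P̄·Hᵀ + R = [16]
K = P̄·Hᵀ·S⁻¹ = [7/8; 1/4]
x' − x̄ = [21/4, 3/2] = K·y
y = (KᵀK)⁻¹·Kᵀ·(x' − x̄) = [6]
z = y + H·x̄ = [6] + [-8] = [-2]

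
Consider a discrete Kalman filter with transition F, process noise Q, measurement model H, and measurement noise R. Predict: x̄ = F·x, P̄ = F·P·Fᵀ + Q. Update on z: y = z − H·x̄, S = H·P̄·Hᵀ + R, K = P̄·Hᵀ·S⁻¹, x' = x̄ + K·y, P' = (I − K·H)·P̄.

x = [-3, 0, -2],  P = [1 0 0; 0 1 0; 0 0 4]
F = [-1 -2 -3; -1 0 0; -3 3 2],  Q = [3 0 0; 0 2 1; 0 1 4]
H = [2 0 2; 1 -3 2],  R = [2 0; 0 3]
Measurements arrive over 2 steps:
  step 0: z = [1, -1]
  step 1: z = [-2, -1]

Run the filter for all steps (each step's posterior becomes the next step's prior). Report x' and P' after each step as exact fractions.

step 0: x' = [597/832, 31/52, 19/832], P' = [41983/2496 -719/156 -40583/2496; -719/156 67/39 739/156; -40583/2496 739/156 40399/2496]
step 1: x' = [-47091108/31651007, 668290/31651007, 12852125/31651007], P' = [422119631/31651007 -123530659/31651007 -419302354/31651007; -123530659/31651007 50563030/31651007 131732843/31651007; -419302354/31651007 131732843/31651007 431491577/31651007]

step 0: x̄ = F·x = [9, 3, 5]
step 0: P̄ = F·P·Fᵀ + Q = [44 1 -27; 1 3 4; -27 4 38]
step 0: y = z − H·x̄ = [-27, -11]
step 0: S = H·P̄·Hᵀ + R = [114 48; 48 64]
step 0: K = P̄·Hᵀ·S⁻¹ = [175/312 -519/832; 5/39 -5/52; -23/312 527/832]
step 0: x' = x̄ + K·y = [597/832, 31/52, 19/832]
step 0: P' = (I − K·H)·P̄ = [41983/2496 -719/156 -40583/2496; -719/156 67/39 739/156; -40583/2496 739/156 40399/2496]
step 1: x̄ = F·x = [-823/416, -597/832, -265/832]
step 1: P̄ = F·P·Fᵀ + Q = [23549/208 -17129/416 -102413/416; -17129/416 46975/2496 244123/2496; -102413/416 244123/2496 1423975/2496]
step 1: y = z − H·x̄ = [83/32, -447/832]
step 1: S = H·P̄·Hᵀ + R = [36835/48 66389/96; 66389/96 1638007/2496]
step 1: K = P̄·Hᵀ·S⁻¹ = [2817277/31651007 -15297700/31651007; 8202184/31651007 -3918021/31651007; 12189223/31651007 16160757/31651007]
step 1: x' = x̄ + K·y = [-47091108/31651007, 668290/31651007, 12852125/31651007]
step 1: P' = (I − K·H)·P̄ = [422119631/31651007 -123530659/31651007 -419302354/31651007; -123530659/31651007 50563030/31651007 131732843/31651007; -419302354/31651007 131732843/31651007 431491577/31651007]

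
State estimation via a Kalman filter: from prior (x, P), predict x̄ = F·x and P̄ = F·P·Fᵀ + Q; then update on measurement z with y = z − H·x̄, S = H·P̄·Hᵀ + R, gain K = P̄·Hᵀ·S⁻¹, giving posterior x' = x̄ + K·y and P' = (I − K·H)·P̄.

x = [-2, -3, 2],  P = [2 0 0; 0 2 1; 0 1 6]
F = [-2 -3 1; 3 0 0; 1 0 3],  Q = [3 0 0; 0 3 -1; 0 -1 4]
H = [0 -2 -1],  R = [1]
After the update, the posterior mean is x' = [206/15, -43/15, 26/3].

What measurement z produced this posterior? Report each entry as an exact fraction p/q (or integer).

x̄ = F·x = [15, -6, 4]
P̄ = F·P·Fᵀ + Q = [29 -12 5; -12 21 5; 5 5 60]
S = H·P̄·Hᵀ + R = [165]
K = P̄·Hᵀ·S⁻¹ = [19/165; -47/165; -14/33]
x' − x̄ = [-19/15, 47/15, 14/3] = K·y
y = (KᵀK)⁻¹·Kᵀ·(x' − x̄) = [-11]
z = y + H·x̄ = [-11] + [8] = [-3]

z = [-3]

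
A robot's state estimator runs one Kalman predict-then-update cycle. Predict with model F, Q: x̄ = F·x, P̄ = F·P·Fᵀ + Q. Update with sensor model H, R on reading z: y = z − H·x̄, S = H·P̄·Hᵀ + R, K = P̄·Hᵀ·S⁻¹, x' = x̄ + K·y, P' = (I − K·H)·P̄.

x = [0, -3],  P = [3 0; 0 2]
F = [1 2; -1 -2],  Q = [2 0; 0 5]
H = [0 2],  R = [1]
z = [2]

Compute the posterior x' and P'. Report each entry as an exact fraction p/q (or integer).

x' = [-34/13, 14/13]
P' = [361/65 -11/65; -11/65 16/65]

x̄ = F·x = [-6, 6]
P̄ = F·P·Fᵀ + Q = [13 -11; -11 16]
y = z − H·x̄ = [-10]
S = H·P̄·Hᵀ + R = [65]
K = P̄·Hᵀ·S⁻¹ = [-22/65; 32/65]
x' = x̄ + K·y = [-34/13, 14/13]
P' = (I − K·H)·P̄ = [361/65 -11/65; -11/65 16/65]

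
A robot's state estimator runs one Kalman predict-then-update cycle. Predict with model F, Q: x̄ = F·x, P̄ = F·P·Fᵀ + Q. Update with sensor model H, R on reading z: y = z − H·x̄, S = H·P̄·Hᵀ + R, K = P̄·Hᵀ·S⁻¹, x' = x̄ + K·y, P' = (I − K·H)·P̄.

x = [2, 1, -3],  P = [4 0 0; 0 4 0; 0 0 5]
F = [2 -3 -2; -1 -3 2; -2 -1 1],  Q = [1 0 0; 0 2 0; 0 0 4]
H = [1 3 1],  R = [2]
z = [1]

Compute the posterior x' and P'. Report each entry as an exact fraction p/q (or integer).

x̄ = F·x = [7, -11, -8]
P̄ = F·P·Fᵀ + Q = [73 8 -14; 8 62 30; -14 30 29]
y = z − H·x̄ = [35]
S = H·P̄·Hᵀ + R = [862]
K = P̄·Hᵀ·S⁻¹ = [83/862; 112/431; 105/862]
x' = x̄ + K·y = [8939/862, -821/431, -3221/862]
P' = (I − K·H)·P̄ = [56037/862 -5848/431 -20783/862; -5848/431 1634/431 1170/431; -20783/862 1170/431 13973/862]

x' = [8939/862, -821/431, -3221/862]
P' = [56037/862 -5848/431 -20783/862; -5848/431 1634/431 1170/431; -20783/862 1170/431 13973/862]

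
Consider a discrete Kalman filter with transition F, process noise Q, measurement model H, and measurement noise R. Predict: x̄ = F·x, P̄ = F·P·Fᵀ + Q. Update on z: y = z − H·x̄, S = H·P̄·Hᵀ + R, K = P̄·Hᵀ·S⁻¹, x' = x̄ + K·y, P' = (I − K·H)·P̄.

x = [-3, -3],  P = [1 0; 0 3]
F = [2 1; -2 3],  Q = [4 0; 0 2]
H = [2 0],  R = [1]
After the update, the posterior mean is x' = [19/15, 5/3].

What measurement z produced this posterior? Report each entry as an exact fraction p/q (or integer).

x̄ = F·x = [-9, -3]
P̄ = F·P·Fᵀ + Q = [11 5; 5 33]
S = H·P̄·Hᵀ + R = [45]
K = P̄·Hᵀ·S⁻¹ = [22/45; 2/9]
x' − x̄ = [154/15, 14/3] = K·y
y = (KᵀK)⁻¹·Kᵀ·(x' − x̄) = [21]
z = y + H·x̄ = [21] + [-18] = [3]

z = [3]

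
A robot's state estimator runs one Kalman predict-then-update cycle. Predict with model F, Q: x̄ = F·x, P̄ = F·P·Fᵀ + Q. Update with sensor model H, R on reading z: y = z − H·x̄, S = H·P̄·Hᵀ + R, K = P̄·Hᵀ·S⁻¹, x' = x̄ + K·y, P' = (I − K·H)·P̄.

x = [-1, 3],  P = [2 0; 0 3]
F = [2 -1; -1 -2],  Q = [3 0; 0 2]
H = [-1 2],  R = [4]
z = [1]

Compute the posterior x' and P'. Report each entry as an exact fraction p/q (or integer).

x' = [-215/37, -95/37]
P' = [468/37 224/37; 224/37 142/37]

x̄ = F·x = [-5, -5]
P̄ = F·P·Fᵀ + Q = [14 2; 2 16]
y = z − H·x̄ = [6]
S = H·P̄·Hᵀ + R = [74]
K = P̄·Hᵀ·S⁻¹ = [-5/37; 15/37]
x' = x̄ + K·y = [-215/37, -95/37]
P' = (I − K·H)·P̄ = [468/37 224/37; 224/37 142/37]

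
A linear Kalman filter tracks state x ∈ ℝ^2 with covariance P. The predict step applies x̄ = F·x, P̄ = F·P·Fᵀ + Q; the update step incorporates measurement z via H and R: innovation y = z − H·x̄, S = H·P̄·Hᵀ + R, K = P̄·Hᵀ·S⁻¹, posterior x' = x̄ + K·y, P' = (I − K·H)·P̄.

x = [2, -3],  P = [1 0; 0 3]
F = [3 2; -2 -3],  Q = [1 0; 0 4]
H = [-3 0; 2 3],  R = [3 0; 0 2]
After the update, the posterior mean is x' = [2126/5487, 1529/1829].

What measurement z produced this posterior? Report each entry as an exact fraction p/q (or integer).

z = [-1, 3]

x̄ = F·x = [0, 5]
P̄ = F·P·Fᵀ + Q = [22 -24; -24 35]
S = H·P̄·Hᵀ + R = [201 84; 84 117]
K = P̄·Hᵀ·S⁻¹ = [-1790/5487 -28/5487; 404/1829 601/1829]
x' − x̄ = [2126/5487, -7616/1829] = K·y
y = (KᵀK)⁻¹·Kᵀ·(x' − x̄) = [-1, -12]
z = y + H·x̄ = [-1, -12] + [0, 15] = [-1, 3]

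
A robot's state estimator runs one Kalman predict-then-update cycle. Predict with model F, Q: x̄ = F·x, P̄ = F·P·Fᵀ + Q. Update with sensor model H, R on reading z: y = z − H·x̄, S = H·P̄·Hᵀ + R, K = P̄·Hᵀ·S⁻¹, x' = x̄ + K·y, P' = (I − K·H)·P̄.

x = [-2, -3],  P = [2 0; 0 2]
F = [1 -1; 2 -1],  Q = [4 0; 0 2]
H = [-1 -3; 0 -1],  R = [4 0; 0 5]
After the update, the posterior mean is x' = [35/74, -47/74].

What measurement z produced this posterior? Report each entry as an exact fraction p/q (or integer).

x̄ = F·x = [1, -1]
P̄ = F·P·Fᵀ + Q = [8 6; 6 12]
S = H·P̄·Hᵀ + R = [156 42; 42 17]
K = P̄·Hᵀ·S⁻¹ = [-95/444 13/74; -35/148 -9/74]
x' − x̄ = [-39/74, 27/74] = K·y
y = (KᵀK)⁻¹·Kᵀ·(x' − x̄) = [0, -3]
z = y + H·x̄ = [0, -3] + [2, 1] = [2, -2]

z = [2, -2]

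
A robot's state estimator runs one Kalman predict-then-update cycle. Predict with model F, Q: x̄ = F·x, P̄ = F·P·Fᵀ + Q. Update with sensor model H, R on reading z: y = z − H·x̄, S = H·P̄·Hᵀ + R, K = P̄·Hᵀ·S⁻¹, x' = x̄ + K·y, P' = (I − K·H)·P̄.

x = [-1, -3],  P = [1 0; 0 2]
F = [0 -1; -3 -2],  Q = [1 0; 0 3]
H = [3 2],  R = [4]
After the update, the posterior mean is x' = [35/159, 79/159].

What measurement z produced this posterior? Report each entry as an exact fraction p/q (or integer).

z = [1]

x̄ = F·x = [3, 9]
P̄ = F·P·Fᵀ + Q = [3 4; 4 20]
S = H·P̄·Hᵀ + R = [159]
K = P̄·Hᵀ·S⁻¹ = [17/159; 52/159]
x' − x̄ = [-442/159, -1352/159] = K·y
y = (KᵀK)⁻¹·Kᵀ·(x' − x̄) = [-26]
z = y + H·x̄ = [-26] + [27] = [1]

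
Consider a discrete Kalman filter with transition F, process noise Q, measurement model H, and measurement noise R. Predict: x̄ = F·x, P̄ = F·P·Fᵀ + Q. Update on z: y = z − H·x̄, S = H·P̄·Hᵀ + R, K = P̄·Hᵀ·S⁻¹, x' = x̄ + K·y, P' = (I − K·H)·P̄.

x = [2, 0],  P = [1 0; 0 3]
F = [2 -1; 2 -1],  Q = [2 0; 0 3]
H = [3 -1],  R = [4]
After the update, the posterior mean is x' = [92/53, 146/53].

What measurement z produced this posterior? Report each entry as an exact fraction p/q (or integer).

x̄ = F·x = [4, 4]
P̄ = F·P·Fᵀ + Q = [9 7; 7 10]
S = H·P̄·Hᵀ + R = [53]
K = P̄·Hᵀ·S⁻¹ = [20/53; 11/53]
x' − x̄ = [-120/53, -66/53] = K·y
y = (KᵀK)⁻¹·Kᵀ·(x' − x̄) = [-6]
z = y + H·x̄ = [-6] + [8] = [2]

z = [2]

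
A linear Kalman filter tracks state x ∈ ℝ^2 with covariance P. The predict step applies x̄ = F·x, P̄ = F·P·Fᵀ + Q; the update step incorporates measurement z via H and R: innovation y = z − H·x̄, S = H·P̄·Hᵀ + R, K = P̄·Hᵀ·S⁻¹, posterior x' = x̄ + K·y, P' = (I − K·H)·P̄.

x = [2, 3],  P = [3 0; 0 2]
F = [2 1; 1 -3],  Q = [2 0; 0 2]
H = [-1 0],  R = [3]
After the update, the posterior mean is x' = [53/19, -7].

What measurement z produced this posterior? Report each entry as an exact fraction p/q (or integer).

x̄ = F·x = [7, -7]
P̄ = F·P·Fᵀ + Q = [16 0; 0 23]
S = H·P̄·Hᵀ + R = [19]
K = P̄·Hᵀ·S⁻¹ = [-16/19; 0]
x' − x̄ = [-80/19, 0] = K·y
y = (KᵀK)⁻¹·Kᵀ·(x' − x̄) = [5]
z = y + H·x̄ = [5] + [-7] = [-2]

z = [-2]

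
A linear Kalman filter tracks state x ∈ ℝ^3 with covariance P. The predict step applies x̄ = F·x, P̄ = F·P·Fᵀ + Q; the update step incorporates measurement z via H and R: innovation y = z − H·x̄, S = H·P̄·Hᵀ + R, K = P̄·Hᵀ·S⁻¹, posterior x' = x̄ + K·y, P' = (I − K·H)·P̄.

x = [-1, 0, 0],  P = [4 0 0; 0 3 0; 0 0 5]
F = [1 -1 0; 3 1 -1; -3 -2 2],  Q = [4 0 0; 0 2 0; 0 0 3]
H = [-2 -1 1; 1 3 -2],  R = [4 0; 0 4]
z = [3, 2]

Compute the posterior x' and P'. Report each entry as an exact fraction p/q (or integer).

x̄ = F·x = [-1, -3, 3]
P̄ = F·P·Fᵀ + Q = [11 9 -6; 9 46 -52; -6 -52 71]
y = z − H·x̄ = [-5, 18]
S = H·P̄·Hᵀ + R = [329 -655; -655 1415]
K = P̄·Hᵀ·S⁻¹ = [-1307/2434 -519/2434; 53/7302 6599/36510; -1619/7302 -11591/36510]
x' = x̄ + K·y = [-5241/2434, 7927/36510, -58633/36510]
P' = (I − K·H)·P̄ = [4365/2434 563/2434 4065/2434; 563/2434 53851/36510 71801/36510; 4065/2434 71801/36510 161371/36510]

x' = [-5241/2434, 7927/36510, -58633/36510]
P' = [4365/2434 563/2434 4065/2434; 563/2434 53851/36510 71801/36510; 4065/2434 71801/36510 161371/36510]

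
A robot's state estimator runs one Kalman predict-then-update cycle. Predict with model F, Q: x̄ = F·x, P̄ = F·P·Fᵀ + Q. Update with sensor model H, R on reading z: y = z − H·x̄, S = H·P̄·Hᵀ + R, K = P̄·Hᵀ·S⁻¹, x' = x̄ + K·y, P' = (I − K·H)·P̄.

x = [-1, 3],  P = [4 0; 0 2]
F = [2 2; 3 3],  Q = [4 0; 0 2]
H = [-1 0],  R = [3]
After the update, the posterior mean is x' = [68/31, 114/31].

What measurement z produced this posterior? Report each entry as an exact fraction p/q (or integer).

z = [-2]

x̄ = F·x = [4, 6]
P̄ = F·P·Fᵀ + Q = [28 36; 36 56]
S = H·P̄·Hᵀ + R = [31]
K = P̄·Hᵀ·S⁻¹ = [-28/31; -36/31]
x' − x̄ = [-56/31, -72/31] = K·y
y = (KᵀK)⁻¹·Kᵀ·(x' − x̄) = [2]
z = y + H·x̄ = [2] + [-4] = [-2]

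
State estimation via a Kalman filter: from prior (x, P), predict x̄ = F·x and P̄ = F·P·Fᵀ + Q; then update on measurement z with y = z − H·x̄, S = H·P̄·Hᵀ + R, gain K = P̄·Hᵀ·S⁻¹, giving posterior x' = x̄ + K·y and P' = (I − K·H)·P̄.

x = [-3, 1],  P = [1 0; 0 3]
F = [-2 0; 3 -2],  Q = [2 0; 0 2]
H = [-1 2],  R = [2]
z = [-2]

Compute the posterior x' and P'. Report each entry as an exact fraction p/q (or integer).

x' = [69/31, -3/31]
P' = [105/31 48/31; 48/31 37/31]

x̄ = F·x = [6, -11]
P̄ = F·P·Fᵀ + Q = [6 -6; -6 23]
y = z − H·x̄ = [26]
S = H·P̄·Hᵀ + R = [124]
K = P̄·Hᵀ·S⁻¹ = [-9/62; 13/31]
x' = x̄ + K·y = [69/31, -3/31]
P' = (I − K·H)·P̄ = [105/31 48/31; 48/31 37/31]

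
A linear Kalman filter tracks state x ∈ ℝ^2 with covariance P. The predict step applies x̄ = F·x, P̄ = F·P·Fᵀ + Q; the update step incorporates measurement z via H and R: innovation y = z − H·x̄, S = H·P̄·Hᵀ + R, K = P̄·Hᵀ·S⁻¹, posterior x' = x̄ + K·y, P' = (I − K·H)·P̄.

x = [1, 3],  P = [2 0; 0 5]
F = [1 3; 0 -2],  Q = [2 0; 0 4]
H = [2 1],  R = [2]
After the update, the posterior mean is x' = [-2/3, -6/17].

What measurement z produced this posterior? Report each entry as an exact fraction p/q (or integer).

z = [-2]

x̄ = F·x = [10, -6]
P̄ = F·P·Fᵀ + Q = [49 -30; -30 24]
S = H·P̄·Hᵀ + R = [102]
K = P̄·Hᵀ·S⁻¹ = [2/3; -6/17]
x' − x̄ = [-32/3, 96/17] = K·y
y = (KᵀK)⁻¹·Kᵀ·(x' − x̄) = [-16]
z = y + H·x̄ = [-16] + [14] = [-2]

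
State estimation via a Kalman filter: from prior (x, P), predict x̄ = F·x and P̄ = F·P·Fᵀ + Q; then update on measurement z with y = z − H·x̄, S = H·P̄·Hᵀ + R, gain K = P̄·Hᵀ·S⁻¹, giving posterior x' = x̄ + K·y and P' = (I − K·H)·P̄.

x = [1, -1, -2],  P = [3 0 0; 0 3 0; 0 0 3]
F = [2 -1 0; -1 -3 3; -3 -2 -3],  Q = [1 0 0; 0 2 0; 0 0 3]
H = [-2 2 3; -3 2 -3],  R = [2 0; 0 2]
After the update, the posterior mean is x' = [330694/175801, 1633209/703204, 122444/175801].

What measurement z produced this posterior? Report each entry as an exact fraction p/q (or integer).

x̄ = F·x = [3, -4, 5]
P̄ = F·P·Fᵀ + Q = [16 3 -12; 3 59 0; -12 0 69]
S = H·P̄·Hᵀ + R = [1043 -283; -283 751]
K = P̄·Hᵀ·S⁻¹ = [-12065/175801 -5951/175801; 114959/703204 145383/703204; 31272/175801 -28245/175801]
x' − x̄ = [-196709/175801, 4446025/703204, -756561/175801] = K·y
y = (KᵀK)⁻¹·Kᵀ·(x' − x̄) = [2, 29]
z = y + H·x̄ = [2, 29] + [1, -32] = [3, -3]

z = [3, -3]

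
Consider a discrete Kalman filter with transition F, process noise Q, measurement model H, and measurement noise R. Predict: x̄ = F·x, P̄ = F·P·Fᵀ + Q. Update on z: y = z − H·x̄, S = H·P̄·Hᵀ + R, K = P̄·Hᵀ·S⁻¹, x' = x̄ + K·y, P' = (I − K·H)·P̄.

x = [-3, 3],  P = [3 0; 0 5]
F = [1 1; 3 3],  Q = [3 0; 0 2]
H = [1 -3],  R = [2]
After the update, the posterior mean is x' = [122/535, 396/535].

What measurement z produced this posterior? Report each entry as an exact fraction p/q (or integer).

z = [-2]

x̄ = F·x = [0, 0]
P̄ = F·P·Fᵀ + Q = [11 24; 24 74]
S = H·P̄·Hᵀ + R = [535]
K = P̄·Hᵀ·S⁻¹ = [-61/535; -198/535]
x' − x̄ = [122/535, 396/535] = K·y
y = (KᵀK)⁻¹·Kᵀ·(x' − x̄) = [-2]
z = y + H·x̄ = [-2] + [0] = [-2]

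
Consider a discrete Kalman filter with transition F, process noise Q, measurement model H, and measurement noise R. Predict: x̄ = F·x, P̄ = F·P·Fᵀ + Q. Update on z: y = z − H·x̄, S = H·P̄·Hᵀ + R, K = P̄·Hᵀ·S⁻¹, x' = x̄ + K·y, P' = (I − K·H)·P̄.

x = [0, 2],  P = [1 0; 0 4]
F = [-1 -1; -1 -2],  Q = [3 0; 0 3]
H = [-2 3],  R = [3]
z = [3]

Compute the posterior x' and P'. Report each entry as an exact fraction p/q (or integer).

x̄ = F·x = [-2, -4]
P̄ = F·P·Fᵀ + Q = [8 9; 9 20]
y = z − H·x̄ = [11]
S = H·P̄·Hᵀ + R = [107]
K = P̄·Hᵀ·S⁻¹ = [11/107; 42/107]
x' = x̄ + K·y = [-93/107, 34/107]
P' = (I − K·H)·P̄ = [735/107 501/107; 501/107 376/107]

x' = [-93/107, 34/107]
P' = [735/107 501/107; 501/107 376/107]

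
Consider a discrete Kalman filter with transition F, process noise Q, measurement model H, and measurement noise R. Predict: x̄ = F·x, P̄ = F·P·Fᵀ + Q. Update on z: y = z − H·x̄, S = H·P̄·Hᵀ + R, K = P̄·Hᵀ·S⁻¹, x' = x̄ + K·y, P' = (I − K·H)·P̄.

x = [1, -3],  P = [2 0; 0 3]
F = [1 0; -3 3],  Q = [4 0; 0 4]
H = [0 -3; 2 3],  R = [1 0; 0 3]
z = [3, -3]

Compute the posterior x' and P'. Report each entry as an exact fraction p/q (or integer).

x' = [-83/3669, -1242/1223]
P' = [1034/1223 -174/1223; -174/1223 131/1223]

x̄ = F·x = [1, -12]
P̄ = F·P·Fᵀ + Q = [6 -6; -6 49]
y = z − H·x̄ = [-33, 31]
S = H·P̄·Hᵀ + R = [442 -405; -405 396]
K = P̄·Hᵀ·S⁻¹ = [522/1223 1546/3669; -393/1223 15/1223]
x' = x̄ + K·y = [-83/3669, -1242/1223]
P' = (I − K·H)·P̄ = [1034/1223 -174/1223; -174/1223 131/1223]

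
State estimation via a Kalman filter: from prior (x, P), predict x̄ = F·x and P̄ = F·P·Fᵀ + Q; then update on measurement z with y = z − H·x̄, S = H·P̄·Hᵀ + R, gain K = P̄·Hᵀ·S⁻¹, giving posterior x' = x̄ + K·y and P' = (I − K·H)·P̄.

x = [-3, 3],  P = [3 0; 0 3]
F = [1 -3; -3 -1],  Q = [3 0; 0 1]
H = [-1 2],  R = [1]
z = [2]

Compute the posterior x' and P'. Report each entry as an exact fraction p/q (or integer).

x̄ = F·x = [-12, 6]
P̄ = F·P·Fᵀ + Q = [33 0; 0 31]
y = z − H·x̄ = [-22]
S = H·P̄·Hᵀ + R = [158]
K = P̄·Hᵀ·S⁻¹ = [-33/158; 31/79]
x' = x̄ + K·y = [-585/79, -208/79]
P' = (I − K·H)·P̄ = [4125/158 1023/79; 1023/79 527/79]

x' = [-585/79, -208/79]
P' = [4125/158 1023/79; 1023/79 527/79]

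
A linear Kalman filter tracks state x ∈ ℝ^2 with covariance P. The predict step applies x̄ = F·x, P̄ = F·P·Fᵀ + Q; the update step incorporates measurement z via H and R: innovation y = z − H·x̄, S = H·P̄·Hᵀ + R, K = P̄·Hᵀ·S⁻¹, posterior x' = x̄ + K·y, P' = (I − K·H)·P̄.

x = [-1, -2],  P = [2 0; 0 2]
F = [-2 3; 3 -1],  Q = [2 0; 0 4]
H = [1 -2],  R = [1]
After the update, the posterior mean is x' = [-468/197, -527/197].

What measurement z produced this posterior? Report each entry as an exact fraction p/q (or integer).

x̄ = F·x = [-4, -1]
P̄ = F·P·Fᵀ + Q = [28 -18; -18 24]
S = H·P̄·Hᵀ + R = [197]
K = P̄·Hᵀ·S⁻¹ = [64/197; -66/197]
x' − x̄ = [320/197, -330/197] = K·y
y = (KᵀK)⁻¹·Kᵀ·(x' − x̄) = [5]
z = y + H·x̄ = [5] + [-2] = [3]

z = [3]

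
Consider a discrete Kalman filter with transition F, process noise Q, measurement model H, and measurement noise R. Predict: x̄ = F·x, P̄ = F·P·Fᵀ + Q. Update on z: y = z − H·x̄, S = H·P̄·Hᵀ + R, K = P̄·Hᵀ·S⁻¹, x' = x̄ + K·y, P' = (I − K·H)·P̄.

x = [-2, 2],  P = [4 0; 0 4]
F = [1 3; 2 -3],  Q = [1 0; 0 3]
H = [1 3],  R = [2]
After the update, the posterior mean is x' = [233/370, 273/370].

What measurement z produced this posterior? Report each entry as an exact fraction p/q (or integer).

x̄ = F·x = [4, -10]
P̄ = F·P·Fᵀ + Q = [41 -28; -28 55]
S = H·P̄·Hᵀ + R = [370]
K = P̄·Hᵀ·S⁻¹ = [-43/370; 137/370]
x' − x̄ = [-1247/370, 3973/370] = K·y
y = (KᵀK)⁻¹·Kᵀ·(x' − x̄) = [29]
z = y + H·x̄ = [29] + [-26] = [3]

z = [3]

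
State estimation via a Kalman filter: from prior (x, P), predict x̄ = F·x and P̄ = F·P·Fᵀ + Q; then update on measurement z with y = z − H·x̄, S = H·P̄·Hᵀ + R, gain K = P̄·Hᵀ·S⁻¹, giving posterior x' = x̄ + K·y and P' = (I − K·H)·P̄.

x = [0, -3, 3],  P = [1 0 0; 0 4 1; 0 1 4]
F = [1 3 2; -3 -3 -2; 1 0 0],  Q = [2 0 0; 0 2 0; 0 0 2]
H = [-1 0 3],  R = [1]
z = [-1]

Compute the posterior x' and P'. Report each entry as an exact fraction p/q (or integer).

x̄ = F·x = [-3, 3, 0]
P̄ = F·P·Fᵀ + Q = [67 -67 1; -67 75 -3; 1 -3 3]
y = z − H·x̄ = [-4]
S = H·P̄·Hᵀ + R = [89]
K = P̄·Hᵀ·S⁻¹ = [-64/89; 58/89; 8/89]
x' = x̄ + K·y = [-11/89, 35/89, -32/89]
P' = (I − K·H)·P̄ = [1867/89 -2251/89 601/89; -2251/89 3311/89 -731/89; 601/89 -731/89 203/89]

x' = [-11/89, 35/89, -32/89]
P' = [1867/89 -2251/89 601/89; -2251/89 3311/89 -731/89; 601/89 -731/89 203/89]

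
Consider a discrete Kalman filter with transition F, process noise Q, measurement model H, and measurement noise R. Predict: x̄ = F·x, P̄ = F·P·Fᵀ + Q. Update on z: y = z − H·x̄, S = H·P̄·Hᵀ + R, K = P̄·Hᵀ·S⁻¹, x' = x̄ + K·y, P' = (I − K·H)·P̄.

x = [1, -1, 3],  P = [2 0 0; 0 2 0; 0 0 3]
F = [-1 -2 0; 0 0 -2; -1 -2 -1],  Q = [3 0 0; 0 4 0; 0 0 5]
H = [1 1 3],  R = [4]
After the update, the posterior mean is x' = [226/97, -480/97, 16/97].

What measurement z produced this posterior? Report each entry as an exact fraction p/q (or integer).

x̄ = F·x = [1, -6, -2]
P̄ = F·P·Fᵀ + Q = [13 0 10; 0 16 6; 10 6 18]
S = H·P̄·Hᵀ + R = [291]
K = P̄·Hᵀ·S⁻¹ = [43/291; 34/291; 70/291]
x' − x̄ = [129/97, 102/97, 210/97] = K·y
y = (KᵀK)⁻¹·Kᵀ·(x' − x̄) = [9]
z = y + H·x̄ = [9] + [-11] = [-2]

z = [-2]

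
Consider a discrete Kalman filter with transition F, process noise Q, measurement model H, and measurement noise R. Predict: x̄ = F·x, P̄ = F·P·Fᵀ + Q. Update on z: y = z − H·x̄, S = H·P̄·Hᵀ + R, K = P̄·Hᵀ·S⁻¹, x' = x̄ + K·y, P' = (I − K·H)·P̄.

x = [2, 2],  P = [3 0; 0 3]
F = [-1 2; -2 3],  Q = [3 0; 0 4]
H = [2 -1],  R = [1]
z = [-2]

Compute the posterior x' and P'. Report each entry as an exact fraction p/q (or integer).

x̄ = F·x = [2, 2]
P̄ = F·P·Fᵀ + Q = [18 24; 24 43]
y = z − H·x̄ = [-4]
S = H·P̄·Hᵀ + R = [20]
K = P̄·Hᵀ·S⁻¹ = [3/5; 1/4]
x' = x̄ + K·y = [-2/5, 1]
P' = (I − K·H)·P̄ = [54/5 21; 21 167/4]

x' = [-2/5, 1]
P' = [54/5 21; 21 167/4]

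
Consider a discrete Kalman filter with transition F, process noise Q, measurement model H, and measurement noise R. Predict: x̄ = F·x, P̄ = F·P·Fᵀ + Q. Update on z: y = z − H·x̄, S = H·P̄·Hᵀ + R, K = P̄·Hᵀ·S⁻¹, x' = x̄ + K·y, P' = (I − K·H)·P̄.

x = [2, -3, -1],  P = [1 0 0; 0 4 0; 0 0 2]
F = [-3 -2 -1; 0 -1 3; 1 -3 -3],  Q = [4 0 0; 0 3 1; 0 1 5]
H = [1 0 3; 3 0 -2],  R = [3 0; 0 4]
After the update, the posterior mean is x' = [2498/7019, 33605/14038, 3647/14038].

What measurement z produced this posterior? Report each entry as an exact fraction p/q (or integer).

z = [1, 1]

x̄ = F·x = [1, 0, 14]
P̄ = F·P·Fᵀ + Q = [31 2 27; 2 25 -5; 27 -5 60]
S = H·P̄·Hᵀ + R = [736 -78; -78 199]
K = P̄·Hᵀ·S⁻¹ = [2533/14038 1872/7019; -1339/140380 5381/70190; 38151/140380 -6279/70190]
x' − x̄ = [-4521/7019, 33605/14038, -192885/14038] = K·y
y = (KᵀK)⁻¹·Kᵀ·(x' − x̄) = [-42, 26]
z = y + H·x̄ = [-42, 26] + [43, -25] = [1, 1]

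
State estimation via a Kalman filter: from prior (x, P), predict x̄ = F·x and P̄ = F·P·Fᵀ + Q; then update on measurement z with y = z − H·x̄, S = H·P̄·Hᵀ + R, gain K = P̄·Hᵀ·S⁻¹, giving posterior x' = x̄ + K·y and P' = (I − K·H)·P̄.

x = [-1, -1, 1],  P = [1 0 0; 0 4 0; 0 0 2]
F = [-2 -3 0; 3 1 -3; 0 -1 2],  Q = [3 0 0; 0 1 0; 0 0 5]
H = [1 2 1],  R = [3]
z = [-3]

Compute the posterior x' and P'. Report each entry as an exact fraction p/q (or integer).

x̄ = F·x = [5, -7, 3]
P̄ = F·P·Fᵀ + Q = [43 -18 12; -18 32 -16; 12 -16 17]
y = z − H·x̄ = [3]
S = H·P̄·Hᵀ + R = [79]
K = P̄·Hᵀ·S⁻¹ = [19/79; 30/79; -3/79]
x' = x̄ + K·y = [452/79, -463/79, 228/79]
P' = (I − K·H)·P̄ = [3036/79 -1992/79 1005/79; -1992/79 1628/79 -1174/79; 1005/79 -1174/79 1334/79]

x' = [452/79, -463/79, 228/79]
P' = [3036/79 -1992/79 1005/79; -1992/79 1628/79 -1174/79; 1005/79 -1174/79 1334/79]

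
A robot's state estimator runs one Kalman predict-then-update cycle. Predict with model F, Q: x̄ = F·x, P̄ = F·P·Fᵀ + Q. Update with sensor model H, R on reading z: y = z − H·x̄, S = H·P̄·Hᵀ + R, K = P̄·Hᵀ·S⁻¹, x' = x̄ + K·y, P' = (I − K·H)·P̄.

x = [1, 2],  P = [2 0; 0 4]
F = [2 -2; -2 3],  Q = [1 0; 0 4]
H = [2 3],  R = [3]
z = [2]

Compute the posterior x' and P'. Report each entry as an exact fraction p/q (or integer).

x' = [-26/151, 124/151]
P' = [1659/151 -1152/151; -1152/151 848/151]

x̄ = F·x = [-2, 4]
P̄ = F·P·Fᵀ + Q = [25 -32; -32 48]
y = z − H·x̄ = [-6]
S = H·P̄·Hᵀ + R = [151]
K = P̄·Hᵀ·S⁻¹ = [-46/151; 80/151]
x' = x̄ + K·y = [-26/151, 124/151]
P' = (I − K·H)·P̄ = [1659/151 -1152/151; -1152/151 848/151]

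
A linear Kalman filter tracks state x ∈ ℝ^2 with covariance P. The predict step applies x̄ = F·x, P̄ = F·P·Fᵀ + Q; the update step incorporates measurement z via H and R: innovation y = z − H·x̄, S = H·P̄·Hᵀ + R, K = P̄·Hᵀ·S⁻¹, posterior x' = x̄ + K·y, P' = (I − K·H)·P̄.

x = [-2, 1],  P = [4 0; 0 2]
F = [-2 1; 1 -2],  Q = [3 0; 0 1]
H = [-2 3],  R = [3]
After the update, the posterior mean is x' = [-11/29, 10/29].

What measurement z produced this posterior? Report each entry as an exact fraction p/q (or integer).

x̄ = F·x = [5, -4]
P̄ = F·P·Fᵀ + Q = [21 -12; -12 13]
S = H·P̄·Hᵀ + R = [348]
K = P̄·Hᵀ·S⁻¹ = [-13/58; 21/116]
x' − x̄ = [-156/29, 126/29] = K·y
y = (KᵀK)⁻¹·Kᵀ·(x' − x̄) = [24]
z = y + H·x̄ = [24] + [-22] = [2]

z = [2]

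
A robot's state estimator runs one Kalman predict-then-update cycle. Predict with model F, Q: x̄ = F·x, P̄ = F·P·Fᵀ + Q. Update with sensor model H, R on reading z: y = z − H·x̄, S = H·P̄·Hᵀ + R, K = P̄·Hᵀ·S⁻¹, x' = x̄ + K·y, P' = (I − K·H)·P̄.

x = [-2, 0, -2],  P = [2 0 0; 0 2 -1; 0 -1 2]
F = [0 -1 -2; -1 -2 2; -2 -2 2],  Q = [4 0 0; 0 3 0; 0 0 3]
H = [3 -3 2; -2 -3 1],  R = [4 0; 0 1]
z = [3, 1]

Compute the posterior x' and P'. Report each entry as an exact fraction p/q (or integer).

x' = [3580/10873, -3023/10873, 8349/10873]
P' = [11698/10873 -23126/10873 -47536/10873; -23126/10873 53708/10873 111343/10873; -47536/10873 111343/10873 472075/21746]

x̄ = F·x = [4, -2, 0]
P̄ = F·P·Fᵀ + Q = [10 -6 -6; -6 29 28; -6 28 35]
y = z − H·x̄ = [-15, 3]
S = H·P̄·Hᵀ + R = [195 43; 43 121]
K = P̄·Hᵀ·S⁻¹ = [2350/10873 -1554/10873; -1954/10873 -3529/10873; -2281/21746 -5839/21746]
x' = x̄ + K·y = [3580/10873, -3023/10873, 8349/10873]
P' = (I − K·H)·P̄ = [11698/10873 -23126/10873 -47536/10873; -23126/10873 53708/10873 111343/10873; -47536/10873 111343/10873 472075/21746]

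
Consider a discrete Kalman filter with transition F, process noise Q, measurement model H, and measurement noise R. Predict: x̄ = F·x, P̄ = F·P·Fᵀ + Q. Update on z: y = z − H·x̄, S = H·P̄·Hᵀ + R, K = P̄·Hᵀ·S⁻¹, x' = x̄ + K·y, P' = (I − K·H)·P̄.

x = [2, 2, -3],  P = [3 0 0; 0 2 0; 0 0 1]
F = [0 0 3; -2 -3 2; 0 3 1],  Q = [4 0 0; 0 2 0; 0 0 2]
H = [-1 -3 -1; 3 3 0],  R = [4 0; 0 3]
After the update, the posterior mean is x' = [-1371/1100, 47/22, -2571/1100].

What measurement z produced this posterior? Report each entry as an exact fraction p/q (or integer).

z = [-3, 3]

x̄ = F·x = [-9, -16, 3]
P̄ = F·P·Fᵀ + Q = [13 6 3; 6 36 -16; 3 -16 21]
S = H·P̄·Hᵀ + R = [308 -396; -396 552]
K = P̄·Hᵀ·S⁻¹ = [317/1100 31/100; -7/22 0; -183/1100 -19/100]
x' − x̄ = [8529/1100, 399/22, -5871/1100] = K·y
y = (KᵀK)⁻¹·Kᵀ·(x' − x̄) = [-57, 78]
z = y + H·x̄ = [-57, 78] + [54, -75] = [-3, 3]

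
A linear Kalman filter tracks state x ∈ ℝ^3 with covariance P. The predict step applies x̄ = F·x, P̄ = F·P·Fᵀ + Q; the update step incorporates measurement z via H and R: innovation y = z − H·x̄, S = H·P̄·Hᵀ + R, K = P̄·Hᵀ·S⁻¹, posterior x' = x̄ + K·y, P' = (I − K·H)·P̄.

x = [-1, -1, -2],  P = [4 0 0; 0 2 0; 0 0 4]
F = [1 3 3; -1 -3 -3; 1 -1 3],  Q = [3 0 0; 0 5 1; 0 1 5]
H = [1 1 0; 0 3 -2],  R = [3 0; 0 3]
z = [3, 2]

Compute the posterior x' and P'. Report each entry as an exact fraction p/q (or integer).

x̄ = F·x = [-10, 10, -6]
P̄ = F·P·Fᵀ + Q = [61 -58 34; -58 63 -33; 34 -33 47]
y = z − H·x̄ = [3, -40]
S = H·P̄·Hᵀ + R = [11 13; 13 1154]
K = P̄·Hᵀ·S⁻¹ = [6608/12525 -2701/12525; 491/2505 548/2505; 1221/4175 -712/4175]
x' = x̄ + K·y = [2614/12525, 4603/2505, 7093/4175]
P' = (I − K·H)·P̄ = [90559/12525 -14147/2505 -34017/4175; -14147/2505 3124/501 7536/835; -34017/4175 7536/835 57588/4175]

x' = [2614/12525, 4603/2505, 7093/4175]
P' = [90559/12525 -14147/2505 -34017/4175; -14147/2505 3124/501 7536/835; -34017/4175 7536/835 57588/4175]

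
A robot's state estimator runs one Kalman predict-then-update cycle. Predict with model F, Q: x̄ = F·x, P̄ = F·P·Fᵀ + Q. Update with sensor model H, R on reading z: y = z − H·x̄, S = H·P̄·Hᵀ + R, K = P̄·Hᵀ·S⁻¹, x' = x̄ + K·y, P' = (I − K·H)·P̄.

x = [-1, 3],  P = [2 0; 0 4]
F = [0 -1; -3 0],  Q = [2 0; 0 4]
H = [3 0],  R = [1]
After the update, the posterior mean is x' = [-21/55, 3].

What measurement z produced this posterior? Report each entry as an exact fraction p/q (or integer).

z = [-1]

x̄ = F·x = [-3, 3]
P̄ = F·P·Fᵀ + Q = [6 0; 0 22]
S = H·P̄·Hᵀ + R = [55]
K = P̄·Hᵀ·S⁻¹ = [18/55; 0]
x' − x̄ = [144/55, 0] = K·y
y = (KᵀK)⁻¹·Kᵀ·(x' − x̄) = [8]
z = y + H·x̄ = [8] + [-9] = [-1]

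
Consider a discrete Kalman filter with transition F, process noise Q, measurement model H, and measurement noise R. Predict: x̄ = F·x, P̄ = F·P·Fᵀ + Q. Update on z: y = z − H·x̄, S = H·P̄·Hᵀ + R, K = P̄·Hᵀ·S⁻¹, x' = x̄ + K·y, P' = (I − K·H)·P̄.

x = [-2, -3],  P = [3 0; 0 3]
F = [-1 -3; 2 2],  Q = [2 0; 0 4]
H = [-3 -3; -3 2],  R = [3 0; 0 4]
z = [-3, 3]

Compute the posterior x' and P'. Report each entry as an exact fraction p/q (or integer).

x̄ = F·x = [11, -10]
P̄ = F·P·Fᵀ + Q = [32 -24; -24 28]
y = z − H·x̄ = [0, 56]
S = H·P̄·Hᵀ + R = [111 48; 48 692]
K = P̄·Hᵀ·S⁻¹ = [-808/6209 -1236/6209; -172/887 176/887]
x' = x̄ + K·y = [-131/887, 986/887]
P' = (I − K·H)·P̄ = [1312/6209 -72/887; -72/887 244/887]

x' = [-131/887, 986/887]
P' = [1312/6209 -72/887; -72/887 244/887]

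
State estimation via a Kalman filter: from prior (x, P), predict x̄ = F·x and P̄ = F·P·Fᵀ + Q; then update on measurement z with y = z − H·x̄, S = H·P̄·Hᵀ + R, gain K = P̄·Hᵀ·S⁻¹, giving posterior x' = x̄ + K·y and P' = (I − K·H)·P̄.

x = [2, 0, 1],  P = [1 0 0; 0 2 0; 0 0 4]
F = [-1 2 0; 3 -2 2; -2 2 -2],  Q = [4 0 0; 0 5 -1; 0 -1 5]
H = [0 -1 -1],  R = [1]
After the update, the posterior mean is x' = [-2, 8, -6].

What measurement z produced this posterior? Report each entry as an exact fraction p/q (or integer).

z = [-2]

x̄ = F·x = [-2, 8, -6]
P̄ = F·P·Fᵀ + Q = [13 -11 10; -11 38 -31; 10 -31 33]
S = H·P̄·Hᵀ + R = [10]
K = P̄·Hᵀ·S⁻¹ = [1/10; -7/10; -1/5]
x' − x̄ = [0, 0, 0] = K·y
y = (KᵀK)⁻¹·Kᵀ·(x' − x̄) = [0]
z = y + H·x̄ = [0] + [-2] = [-2]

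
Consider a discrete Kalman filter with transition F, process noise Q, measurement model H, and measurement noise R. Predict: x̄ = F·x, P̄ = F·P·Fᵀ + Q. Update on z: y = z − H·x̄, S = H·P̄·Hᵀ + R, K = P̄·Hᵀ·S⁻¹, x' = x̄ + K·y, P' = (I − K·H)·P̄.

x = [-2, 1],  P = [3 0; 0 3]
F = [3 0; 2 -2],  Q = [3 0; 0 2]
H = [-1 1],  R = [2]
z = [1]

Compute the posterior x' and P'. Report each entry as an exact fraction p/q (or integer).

x' = [-72/11, -62/11]
P' = [258/11 246/11; 246/11 254/11]

x̄ = F·x = [-6, -6]
P̄ = F·P·Fᵀ + Q = [30 18; 18 26]
y = z − H·x̄ = [1]
S = H·P̄·Hᵀ + R = [22]
K = P̄·Hᵀ·S⁻¹ = [-6/11; 4/11]
x' = x̄ + K·y = [-72/11, -62/11]
P' = (I − K·H)·P̄ = [258/11 246/11; 246/11 254/11]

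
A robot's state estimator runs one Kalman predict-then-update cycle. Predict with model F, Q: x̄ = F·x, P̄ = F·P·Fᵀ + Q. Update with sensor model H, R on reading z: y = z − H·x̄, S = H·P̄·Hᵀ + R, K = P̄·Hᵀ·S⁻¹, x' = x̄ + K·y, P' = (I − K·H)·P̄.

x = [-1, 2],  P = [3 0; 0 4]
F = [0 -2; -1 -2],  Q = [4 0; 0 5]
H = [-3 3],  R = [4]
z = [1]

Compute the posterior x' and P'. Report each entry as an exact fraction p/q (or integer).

x̄ = F·x = [-4, -3]
P̄ = F·P·Fᵀ + Q = [20 16; 16 24]
y = z − H·x̄ = [-2]
S = H·P̄·Hᵀ + R = [112]
K = P̄·Hᵀ·S⁻¹ = [-3/28; 3/14]
x' = x̄ + K·y = [-53/14, -24/7]
P' = (I − K·H)·P̄ = [131/7 130/7; 130/7 132/7]

x' = [-53/14, -24/7]
P' = [131/7 130/7; 130/7 132/7]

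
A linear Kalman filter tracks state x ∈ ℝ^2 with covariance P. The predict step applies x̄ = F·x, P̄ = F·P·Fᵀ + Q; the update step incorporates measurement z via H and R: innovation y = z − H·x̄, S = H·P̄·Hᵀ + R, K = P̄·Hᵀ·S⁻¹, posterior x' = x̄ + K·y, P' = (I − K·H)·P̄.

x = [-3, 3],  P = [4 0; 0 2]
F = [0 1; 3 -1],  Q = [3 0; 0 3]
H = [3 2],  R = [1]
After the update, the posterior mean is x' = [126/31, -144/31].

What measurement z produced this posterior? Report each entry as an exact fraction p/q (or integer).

x̄ = F·x = [3, -12]
P̄ = F·P·Fᵀ + Q = [5 -2; -2 41]
S = H·P̄·Hᵀ + R = [186]
K = P̄·Hᵀ·S⁻¹ = [11/186; 38/93]
x' − x̄ = [33/31, 228/31] = K·y
y = (KᵀK)⁻¹·Kᵀ·(x' − x̄) = [18]
z = y + H·x̄ = [18] + [-15] = [3]

z = [3]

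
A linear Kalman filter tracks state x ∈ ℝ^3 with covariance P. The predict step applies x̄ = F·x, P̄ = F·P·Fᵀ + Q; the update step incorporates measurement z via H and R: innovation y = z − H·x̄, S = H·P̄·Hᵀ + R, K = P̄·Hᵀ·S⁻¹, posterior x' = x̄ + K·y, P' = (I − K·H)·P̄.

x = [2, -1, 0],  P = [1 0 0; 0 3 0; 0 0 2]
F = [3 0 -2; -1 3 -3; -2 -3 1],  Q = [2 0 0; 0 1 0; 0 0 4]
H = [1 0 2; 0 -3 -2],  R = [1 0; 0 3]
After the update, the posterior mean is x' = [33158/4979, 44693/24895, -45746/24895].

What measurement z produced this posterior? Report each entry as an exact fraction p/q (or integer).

z = [3, -2]

x̄ = F·x = [6, -5, -1]
P̄ = F·P·Fᵀ + Q = [19 9 -10; 9 47 -31; -10 -31 37]
S = H·P̄·Hᵀ + R = [128 31; 31 202]
K = P̄·Hᵀ·S⁻¹ = [3/4979 -173/4979; -8257/24895 -8469/24895; 12339/24895 448/24895]
x' − x̄ = [3284/4979, 169168/24895, -20851/24895] = K·y
y = (KᵀK)⁻¹·Kᵀ·(x' − x̄) = [-1, -19]
z = y + H·x̄ = [-1, -19] + [4, 17] = [3, -2]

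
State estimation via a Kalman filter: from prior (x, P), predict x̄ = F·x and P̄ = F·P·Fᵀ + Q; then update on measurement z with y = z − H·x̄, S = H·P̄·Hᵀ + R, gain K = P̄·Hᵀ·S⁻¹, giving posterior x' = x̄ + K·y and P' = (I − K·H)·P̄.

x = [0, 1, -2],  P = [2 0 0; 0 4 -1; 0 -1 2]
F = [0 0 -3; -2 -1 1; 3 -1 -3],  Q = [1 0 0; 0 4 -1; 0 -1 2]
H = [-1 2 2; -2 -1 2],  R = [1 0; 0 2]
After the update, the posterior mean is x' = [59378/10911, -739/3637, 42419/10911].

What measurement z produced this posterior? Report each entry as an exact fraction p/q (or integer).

x̄ = F·x = [6, -3, 5]
P̄ = F·P·Fᵀ + Q = [19 -9 15; -9 20 -17; 15 -17 36]
S = H·P̄·Hᵀ + R = [84 45; 45 154]
K = P̄·Hᵀ·S⁻¹ = [-1123/10911 133/3637; 1310/3637 -1233/3637; 887/10911 1307/3637]
x' − x̄ = [-6088/10911, 10172/3637, -12136/10911] = K·y
y = (KᵀK)⁻¹·Kᵀ·(x' − x̄) = [4, -4]
z = y + H·x̄ = [4, -4] + [-2, 1] = [2, -3]

z = [2, -3]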